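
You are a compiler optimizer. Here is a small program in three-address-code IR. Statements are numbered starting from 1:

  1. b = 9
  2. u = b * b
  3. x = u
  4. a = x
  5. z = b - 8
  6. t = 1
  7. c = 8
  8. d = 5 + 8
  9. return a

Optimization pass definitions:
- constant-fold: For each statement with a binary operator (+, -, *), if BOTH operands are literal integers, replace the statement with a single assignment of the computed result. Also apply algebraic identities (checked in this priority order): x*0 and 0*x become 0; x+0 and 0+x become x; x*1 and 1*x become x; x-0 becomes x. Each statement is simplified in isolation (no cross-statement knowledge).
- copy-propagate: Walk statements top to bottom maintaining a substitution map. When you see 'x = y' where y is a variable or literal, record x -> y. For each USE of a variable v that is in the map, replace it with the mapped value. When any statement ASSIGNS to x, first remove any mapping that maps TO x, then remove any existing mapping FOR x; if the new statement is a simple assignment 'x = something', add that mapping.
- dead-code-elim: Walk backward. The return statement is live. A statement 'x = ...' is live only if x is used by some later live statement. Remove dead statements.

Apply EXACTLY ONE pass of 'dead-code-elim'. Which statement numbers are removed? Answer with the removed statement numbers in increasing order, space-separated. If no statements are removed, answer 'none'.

Answer: 5 6 7 8

Derivation:
Backward liveness scan:
Stmt 1 'b = 9': KEEP (b is live); live-in = []
Stmt 2 'u = b * b': KEEP (u is live); live-in = ['b']
Stmt 3 'x = u': KEEP (x is live); live-in = ['u']
Stmt 4 'a = x': KEEP (a is live); live-in = ['x']
Stmt 5 'z = b - 8': DEAD (z not in live set ['a'])
Stmt 6 't = 1': DEAD (t not in live set ['a'])
Stmt 7 'c = 8': DEAD (c not in live set ['a'])
Stmt 8 'd = 5 + 8': DEAD (d not in live set ['a'])
Stmt 9 'return a': KEEP (return); live-in = ['a']
Removed statement numbers: [5, 6, 7, 8]
Surviving IR:
  b = 9
  u = b * b
  x = u
  a = x
  return a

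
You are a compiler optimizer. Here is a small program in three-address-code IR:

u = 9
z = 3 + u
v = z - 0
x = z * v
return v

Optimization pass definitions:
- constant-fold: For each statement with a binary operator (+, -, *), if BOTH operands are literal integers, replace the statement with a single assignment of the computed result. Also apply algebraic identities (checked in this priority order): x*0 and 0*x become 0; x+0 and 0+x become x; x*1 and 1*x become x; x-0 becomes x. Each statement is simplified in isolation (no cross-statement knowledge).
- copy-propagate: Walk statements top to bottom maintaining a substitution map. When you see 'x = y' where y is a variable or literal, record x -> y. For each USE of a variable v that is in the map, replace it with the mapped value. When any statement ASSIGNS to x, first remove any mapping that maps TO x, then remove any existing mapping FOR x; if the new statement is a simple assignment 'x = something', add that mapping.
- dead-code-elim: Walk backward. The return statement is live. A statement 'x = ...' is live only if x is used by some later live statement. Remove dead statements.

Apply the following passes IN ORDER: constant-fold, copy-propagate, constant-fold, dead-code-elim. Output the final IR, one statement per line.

Answer: z = 12
return z

Derivation:
Initial IR:
  u = 9
  z = 3 + u
  v = z - 0
  x = z * v
  return v
After constant-fold (5 stmts):
  u = 9
  z = 3 + u
  v = z
  x = z * v
  return v
After copy-propagate (5 stmts):
  u = 9
  z = 3 + 9
  v = z
  x = z * z
  return z
After constant-fold (5 stmts):
  u = 9
  z = 12
  v = z
  x = z * z
  return z
After dead-code-elim (2 stmts):
  z = 12
  return z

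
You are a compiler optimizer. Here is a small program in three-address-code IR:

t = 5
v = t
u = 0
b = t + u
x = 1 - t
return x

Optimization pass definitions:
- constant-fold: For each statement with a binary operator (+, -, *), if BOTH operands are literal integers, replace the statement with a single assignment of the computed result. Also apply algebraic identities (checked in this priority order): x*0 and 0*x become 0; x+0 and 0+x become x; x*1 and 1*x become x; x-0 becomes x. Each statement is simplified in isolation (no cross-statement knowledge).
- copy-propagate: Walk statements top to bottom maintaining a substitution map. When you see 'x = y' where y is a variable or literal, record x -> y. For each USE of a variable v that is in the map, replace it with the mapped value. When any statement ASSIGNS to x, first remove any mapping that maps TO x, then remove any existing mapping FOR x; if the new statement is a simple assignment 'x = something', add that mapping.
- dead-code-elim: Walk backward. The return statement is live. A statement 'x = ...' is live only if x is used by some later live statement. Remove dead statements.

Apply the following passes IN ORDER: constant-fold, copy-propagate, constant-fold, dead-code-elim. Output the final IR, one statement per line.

Answer: x = -4
return x

Derivation:
Initial IR:
  t = 5
  v = t
  u = 0
  b = t + u
  x = 1 - t
  return x
After constant-fold (6 stmts):
  t = 5
  v = t
  u = 0
  b = t + u
  x = 1 - t
  return x
After copy-propagate (6 stmts):
  t = 5
  v = 5
  u = 0
  b = 5 + 0
  x = 1 - 5
  return x
After constant-fold (6 stmts):
  t = 5
  v = 5
  u = 0
  b = 5
  x = -4
  return x
After dead-code-elim (2 stmts):
  x = -4
  return x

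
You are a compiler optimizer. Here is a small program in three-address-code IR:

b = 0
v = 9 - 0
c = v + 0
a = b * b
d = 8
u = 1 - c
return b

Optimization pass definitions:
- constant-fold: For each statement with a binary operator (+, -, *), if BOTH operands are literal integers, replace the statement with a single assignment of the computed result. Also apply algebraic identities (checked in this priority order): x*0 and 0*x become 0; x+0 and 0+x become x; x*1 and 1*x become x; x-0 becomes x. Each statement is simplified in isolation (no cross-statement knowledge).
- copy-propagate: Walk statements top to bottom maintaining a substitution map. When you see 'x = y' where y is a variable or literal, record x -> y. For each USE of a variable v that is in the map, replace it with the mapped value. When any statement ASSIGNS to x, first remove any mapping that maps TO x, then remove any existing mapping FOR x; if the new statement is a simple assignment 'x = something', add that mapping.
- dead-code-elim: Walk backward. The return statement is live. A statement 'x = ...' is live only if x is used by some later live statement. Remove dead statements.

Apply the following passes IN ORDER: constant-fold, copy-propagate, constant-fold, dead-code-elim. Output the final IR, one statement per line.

Initial IR:
  b = 0
  v = 9 - 0
  c = v + 0
  a = b * b
  d = 8
  u = 1 - c
  return b
After constant-fold (7 stmts):
  b = 0
  v = 9
  c = v
  a = b * b
  d = 8
  u = 1 - c
  return b
After copy-propagate (7 stmts):
  b = 0
  v = 9
  c = 9
  a = 0 * 0
  d = 8
  u = 1 - 9
  return 0
After constant-fold (7 stmts):
  b = 0
  v = 9
  c = 9
  a = 0
  d = 8
  u = -8
  return 0
After dead-code-elim (1 stmts):
  return 0

Answer: return 0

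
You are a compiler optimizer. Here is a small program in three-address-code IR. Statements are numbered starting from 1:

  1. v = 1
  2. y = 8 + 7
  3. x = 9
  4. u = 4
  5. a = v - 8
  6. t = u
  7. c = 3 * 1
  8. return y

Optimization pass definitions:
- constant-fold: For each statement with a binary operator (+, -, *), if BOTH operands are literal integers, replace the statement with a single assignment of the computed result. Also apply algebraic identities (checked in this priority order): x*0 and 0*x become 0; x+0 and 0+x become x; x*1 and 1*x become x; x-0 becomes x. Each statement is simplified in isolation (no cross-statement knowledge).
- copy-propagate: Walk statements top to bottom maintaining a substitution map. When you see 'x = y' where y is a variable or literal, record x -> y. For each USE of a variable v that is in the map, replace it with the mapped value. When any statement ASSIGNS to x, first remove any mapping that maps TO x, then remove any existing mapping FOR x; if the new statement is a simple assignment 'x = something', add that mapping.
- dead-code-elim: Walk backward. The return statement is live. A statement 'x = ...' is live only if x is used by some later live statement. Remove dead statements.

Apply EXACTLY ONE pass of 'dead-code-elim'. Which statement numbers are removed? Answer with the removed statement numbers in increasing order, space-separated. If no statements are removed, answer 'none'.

Backward liveness scan:
Stmt 1 'v = 1': DEAD (v not in live set [])
Stmt 2 'y = 8 + 7': KEEP (y is live); live-in = []
Stmt 3 'x = 9': DEAD (x not in live set ['y'])
Stmt 4 'u = 4': DEAD (u not in live set ['y'])
Stmt 5 'a = v - 8': DEAD (a not in live set ['y'])
Stmt 6 't = u': DEAD (t not in live set ['y'])
Stmt 7 'c = 3 * 1': DEAD (c not in live set ['y'])
Stmt 8 'return y': KEEP (return); live-in = ['y']
Removed statement numbers: [1, 3, 4, 5, 6, 7]
Surviving IR:
  y = 8 + 7
  return y

Answer: 1 3 4 5 6 7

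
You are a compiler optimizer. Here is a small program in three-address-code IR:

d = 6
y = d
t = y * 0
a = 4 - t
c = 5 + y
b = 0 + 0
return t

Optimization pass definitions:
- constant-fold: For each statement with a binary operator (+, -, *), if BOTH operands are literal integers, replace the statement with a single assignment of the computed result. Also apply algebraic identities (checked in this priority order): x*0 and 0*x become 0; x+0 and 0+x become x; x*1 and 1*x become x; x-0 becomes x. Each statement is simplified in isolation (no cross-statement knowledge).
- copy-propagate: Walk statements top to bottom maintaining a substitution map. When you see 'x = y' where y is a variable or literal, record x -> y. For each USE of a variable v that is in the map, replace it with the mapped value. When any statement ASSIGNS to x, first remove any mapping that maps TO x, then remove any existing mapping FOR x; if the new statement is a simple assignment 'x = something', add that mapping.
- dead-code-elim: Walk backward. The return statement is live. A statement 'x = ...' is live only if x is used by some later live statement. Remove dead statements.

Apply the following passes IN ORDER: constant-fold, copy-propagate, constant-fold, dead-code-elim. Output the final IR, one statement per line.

Initial IR:
  d = 6
  y = d
  t = y * 0
  a = 4 - t
  c = 5 + y
  b = 0 + 0
  return t
After constant-fold (7 stmts):
  d = 6
  y = d
  t = 0
  a = 4 - t
  c = 5 + y
  b = 0
  return t
After copy-propagate (7 stmts):
  d = 6
  y = 6
  t = 0
  a = 4 - 0
  c = 5 + 6
  b = 0
  return 0
After constant-fold (7 stmts):
  d = 6
  y = 6
  t = 0
  a = 4
  c = 11
  b = 0
  return 0
After dead-code-elim (1 stmts):
  return 0

Answer: return 0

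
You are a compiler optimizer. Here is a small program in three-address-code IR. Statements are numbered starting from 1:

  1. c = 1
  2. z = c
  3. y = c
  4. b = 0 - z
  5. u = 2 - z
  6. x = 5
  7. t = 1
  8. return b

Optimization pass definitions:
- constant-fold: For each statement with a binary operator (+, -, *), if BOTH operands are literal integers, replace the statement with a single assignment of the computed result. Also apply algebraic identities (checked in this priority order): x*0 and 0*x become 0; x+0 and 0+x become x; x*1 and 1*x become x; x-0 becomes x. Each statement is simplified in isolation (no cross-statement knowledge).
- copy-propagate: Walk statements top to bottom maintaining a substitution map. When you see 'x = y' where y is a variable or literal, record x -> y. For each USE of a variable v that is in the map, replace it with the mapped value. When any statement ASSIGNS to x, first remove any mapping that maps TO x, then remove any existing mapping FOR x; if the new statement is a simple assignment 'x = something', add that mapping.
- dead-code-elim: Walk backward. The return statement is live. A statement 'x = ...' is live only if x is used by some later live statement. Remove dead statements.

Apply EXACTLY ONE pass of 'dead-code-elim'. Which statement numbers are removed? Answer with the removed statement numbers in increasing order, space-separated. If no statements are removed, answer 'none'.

Backward liveness scan:
Stmt 1 'c = 1': KEEP (c is live); live-in = []
Stmt 2 'z = c': KEEP (z is live); live-in = ['c']
Stmt 3 'y = c': DEAD (y not in live set ['z'])
Stmt 4 'b = 0 - z': KEEP (b is live); live-in = ['z']
Stmt 5 'u = 2 - z': DEAD (u not in live set ['b'])
Stmt 6 'x = 5': DEAD (x not in live set ['b'])
Stmt 7 't = 1': DEAD (t not in live set ['b'])
Stmt 8 'return b': KEEP (return); live-in = ['b']
Removed statement numbers: [3, 5, 6, 7]
Surviving IR:
  c = 1
  z = c
  b = 0 - z
  return b

Answer: 3 5 6 7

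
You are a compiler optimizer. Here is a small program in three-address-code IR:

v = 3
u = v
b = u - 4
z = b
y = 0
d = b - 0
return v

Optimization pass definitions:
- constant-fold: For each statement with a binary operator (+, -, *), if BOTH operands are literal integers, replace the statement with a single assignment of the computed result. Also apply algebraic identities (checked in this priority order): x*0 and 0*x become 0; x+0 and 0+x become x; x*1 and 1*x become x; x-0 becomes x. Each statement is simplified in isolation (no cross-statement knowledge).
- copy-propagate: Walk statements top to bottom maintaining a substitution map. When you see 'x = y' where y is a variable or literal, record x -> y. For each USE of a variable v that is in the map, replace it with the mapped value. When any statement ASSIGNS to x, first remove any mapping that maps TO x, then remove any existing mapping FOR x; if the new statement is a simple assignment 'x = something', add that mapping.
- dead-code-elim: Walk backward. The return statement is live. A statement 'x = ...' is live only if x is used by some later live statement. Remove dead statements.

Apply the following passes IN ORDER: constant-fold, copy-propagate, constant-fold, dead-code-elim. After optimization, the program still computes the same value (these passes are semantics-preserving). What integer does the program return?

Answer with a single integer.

Answer: 3

Derivation:
Initial IR:
  v = 3
  u = v
  b = u - 4
  z = b
  y = 0
  d = b - 0
  return v
After constant-fold (7 stmts):
  v = 3
  u = v
  b = u - 4
  z = b
  y = 0
  d = b
  return v
After copy-propagate (7 stmts):
  v = 3
  u = 3
  b = 3 - 4
  z = b
  y = 0
  d = b
  return 3
After constant-fold (7 stmts):
  v = 3
  u = 3
  b = -1
  z = b
  y = 0
  d = b
  return 3
After dead-code-elim (1 stmts):
  return 3
Evaluate:
  v = 3  =>  v = 3
  u = v  =>  u = 3
  b = u - 4  =>  b = -1
  z = b  =>  z = -1
  y = 0  =>  y = 0
  d = b - 0  =>  d = -1
  return v = 3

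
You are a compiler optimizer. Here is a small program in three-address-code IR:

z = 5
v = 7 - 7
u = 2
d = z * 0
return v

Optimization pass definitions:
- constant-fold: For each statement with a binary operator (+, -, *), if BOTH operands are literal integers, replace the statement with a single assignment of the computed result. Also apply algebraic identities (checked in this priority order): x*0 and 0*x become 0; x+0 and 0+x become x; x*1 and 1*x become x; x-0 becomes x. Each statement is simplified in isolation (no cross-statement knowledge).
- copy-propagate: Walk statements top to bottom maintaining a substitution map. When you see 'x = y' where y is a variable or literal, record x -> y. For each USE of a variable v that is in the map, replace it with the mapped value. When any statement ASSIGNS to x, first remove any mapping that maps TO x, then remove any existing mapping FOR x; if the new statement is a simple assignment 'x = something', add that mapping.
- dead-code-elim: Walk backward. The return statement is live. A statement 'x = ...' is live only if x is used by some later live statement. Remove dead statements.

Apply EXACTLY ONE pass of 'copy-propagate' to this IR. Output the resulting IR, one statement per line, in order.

Applying copy-propagate statement-by-statement:
  [1] z = 5  (unchanged)
  [2] v = 7 - 7  (unchanged)
  [3] u = 2  (unchanged)
  [4] d = z * 0  -> d = 5 * 0
  [5] return v  (unchanged)
Result (5 stmts):
  z = 5
  v = 7 - 7
  u = 2
  d = 5 * 0
  return v

Answer: z = 5
v = 7 - 7
u = 2
d = 5 * 0
return v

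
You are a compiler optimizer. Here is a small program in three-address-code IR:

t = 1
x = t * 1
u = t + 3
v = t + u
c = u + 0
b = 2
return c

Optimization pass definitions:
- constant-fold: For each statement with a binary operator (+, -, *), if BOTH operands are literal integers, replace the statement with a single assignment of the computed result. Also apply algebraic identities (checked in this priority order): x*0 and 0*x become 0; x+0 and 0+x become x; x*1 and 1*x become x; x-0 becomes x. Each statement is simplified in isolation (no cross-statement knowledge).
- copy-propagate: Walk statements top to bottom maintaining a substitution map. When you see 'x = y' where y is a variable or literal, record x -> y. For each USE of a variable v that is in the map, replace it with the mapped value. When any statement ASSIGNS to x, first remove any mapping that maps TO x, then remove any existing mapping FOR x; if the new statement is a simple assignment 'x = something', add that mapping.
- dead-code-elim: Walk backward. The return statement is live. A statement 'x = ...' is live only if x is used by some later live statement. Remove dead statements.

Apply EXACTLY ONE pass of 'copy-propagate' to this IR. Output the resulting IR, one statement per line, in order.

Applying copy-propagate statement-by-statement:
  [1] t = 1  (unchanged)
  [2] x = t * 1  -> x = 1 * 1
  [3] u = t + 3  -> u = 1 + 3
  [4] v = t + u  -> v = 1 + u
  [5] c = u + 0  (unchanged)
  [6] b = 2  (unchanged)
  [7] return c  (unchanged)
Result (7 stmts):
  t = 1
  x = 1 * 1
  u = 1 + 3
  v = 1 + u
  c = u + 0
  b = 2
  return c

Answer: t = 1
x = 1 * 1
u = 1 + 3
v = 1 + u
c = u + 0
b = 2
return c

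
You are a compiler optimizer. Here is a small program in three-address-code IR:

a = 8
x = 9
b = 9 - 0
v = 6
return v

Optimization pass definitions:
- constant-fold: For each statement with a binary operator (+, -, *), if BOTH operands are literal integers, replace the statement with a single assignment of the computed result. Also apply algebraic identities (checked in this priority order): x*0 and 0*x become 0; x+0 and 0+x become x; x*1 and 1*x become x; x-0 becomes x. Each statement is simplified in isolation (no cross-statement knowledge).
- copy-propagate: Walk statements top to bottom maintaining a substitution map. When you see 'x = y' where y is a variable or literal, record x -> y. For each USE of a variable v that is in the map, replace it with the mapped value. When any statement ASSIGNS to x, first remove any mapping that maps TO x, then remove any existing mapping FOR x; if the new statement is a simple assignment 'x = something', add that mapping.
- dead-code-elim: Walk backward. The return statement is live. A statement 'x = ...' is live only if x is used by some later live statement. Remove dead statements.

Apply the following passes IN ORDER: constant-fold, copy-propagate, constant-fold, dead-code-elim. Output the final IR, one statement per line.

Answer: return 6

Derivation:
Initial IR:
  a = 8
  x = 9
  b = 9 - 0
  v = 6
  return v
After constant-fold (5 stmts):
  a = 8
  x = 9
  b = 9
  v = 6
  return v
After copy-propagate (5 stmts):
  a = 8
  x = 9
  b = 9
  v = 6
  return 6
After constant-fold (5 stmts):
  a = 8
  x = 9
  b = 9
  v = 6
  return 6
After dead-code-elim (1 stmts):
  return 6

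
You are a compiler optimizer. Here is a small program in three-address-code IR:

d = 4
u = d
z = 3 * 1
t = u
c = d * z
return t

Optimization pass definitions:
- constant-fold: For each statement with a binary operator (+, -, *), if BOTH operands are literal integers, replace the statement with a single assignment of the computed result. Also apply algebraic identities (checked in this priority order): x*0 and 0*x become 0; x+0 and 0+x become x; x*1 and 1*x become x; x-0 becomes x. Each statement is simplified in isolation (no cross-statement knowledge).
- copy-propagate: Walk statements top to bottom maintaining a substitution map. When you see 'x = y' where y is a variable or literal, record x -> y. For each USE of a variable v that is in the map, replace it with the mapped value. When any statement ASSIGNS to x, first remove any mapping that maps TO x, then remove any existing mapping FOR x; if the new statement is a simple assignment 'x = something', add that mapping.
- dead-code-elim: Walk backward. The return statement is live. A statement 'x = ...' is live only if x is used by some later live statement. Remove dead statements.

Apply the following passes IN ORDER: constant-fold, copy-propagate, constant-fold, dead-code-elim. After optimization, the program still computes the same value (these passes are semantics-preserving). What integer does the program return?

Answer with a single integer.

Answer: 4

Derivation:
Initial IR:
  d = 4
  u = d
  z = 3 * 1
  t = u
  c = d * z
  return t
After constant-fold (6 stmts):
  d = 4
  u = d
  z = 3
  t = u
  c = d * z
  return t
After copy-propagate (6 stmts):
  d = 4
  u = 4
  z = 3
  t = 4
  c = 4 * 3
  return 4
After constant-fold (6 stmts):
  d = 4
  u = 4
  z = 3
  t = 4
  c = 12
  return 4
After dead-code-elim (1 stmts):
  return 4
Evaluate:
  d = 4  =>  d = 4
  u = d  =>  u = 4
  z = 3 * 1  =>  z = 3
  t = u  =>  t = 4
  c = d * z  =>  c = 12
  return t = 4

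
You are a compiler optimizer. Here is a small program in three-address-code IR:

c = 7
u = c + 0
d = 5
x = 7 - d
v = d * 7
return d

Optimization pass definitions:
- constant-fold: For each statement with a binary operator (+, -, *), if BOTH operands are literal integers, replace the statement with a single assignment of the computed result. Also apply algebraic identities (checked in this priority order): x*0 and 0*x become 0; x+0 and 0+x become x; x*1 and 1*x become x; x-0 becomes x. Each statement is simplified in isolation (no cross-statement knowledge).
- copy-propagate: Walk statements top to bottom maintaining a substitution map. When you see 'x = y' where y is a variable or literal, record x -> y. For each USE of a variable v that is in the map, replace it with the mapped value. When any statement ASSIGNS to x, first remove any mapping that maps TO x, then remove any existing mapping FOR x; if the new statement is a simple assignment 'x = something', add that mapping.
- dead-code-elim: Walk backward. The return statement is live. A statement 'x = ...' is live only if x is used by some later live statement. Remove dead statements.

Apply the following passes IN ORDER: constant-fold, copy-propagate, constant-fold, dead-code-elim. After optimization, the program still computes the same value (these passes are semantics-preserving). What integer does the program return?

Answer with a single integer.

Answer: 5

Derivation:
Initial IR:
  c = 7
  u = c + 0
  d = 5
  x = 7 - d
  v = d * 7
  return d
After constant-fold (6 stmts):
  c = 7
  u = c
  d = 5
  x = 7 - d
  v = d * 7
  return d
After copy-propagate (6 stmts):
  c = 7
  u = 7
  d = 5
  x = 7 - 5
  v = 5 * 7
  return 5
After constant-fold (6 stmts):
  c = 7
  u = 7
  d = 5
  x = 2
  v = 35
  return 5
After dead-code-elim (1 stmts):
  return 5
Evaluate:
  c = 7  =>  c = 7
  u = c + 0  =>  u = 7
  d = 5  =>  d = 5
  x = 7 - d  =>  x = 2
  v = d * 7  =>  v = 35
  return d = 5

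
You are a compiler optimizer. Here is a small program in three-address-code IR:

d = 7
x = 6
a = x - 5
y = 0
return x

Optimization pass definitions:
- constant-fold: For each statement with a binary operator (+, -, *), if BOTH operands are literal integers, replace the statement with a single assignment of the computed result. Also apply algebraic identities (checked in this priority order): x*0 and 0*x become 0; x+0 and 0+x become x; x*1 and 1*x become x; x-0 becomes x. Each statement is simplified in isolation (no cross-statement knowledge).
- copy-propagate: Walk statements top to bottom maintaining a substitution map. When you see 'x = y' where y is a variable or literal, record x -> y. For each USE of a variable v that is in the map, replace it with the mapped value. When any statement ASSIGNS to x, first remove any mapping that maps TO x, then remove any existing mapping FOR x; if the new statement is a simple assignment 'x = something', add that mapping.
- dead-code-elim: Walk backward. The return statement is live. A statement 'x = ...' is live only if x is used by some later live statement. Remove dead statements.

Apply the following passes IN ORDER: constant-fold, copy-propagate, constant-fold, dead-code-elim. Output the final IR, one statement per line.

Initial IR:
  d = 7
  x = 6
  a = x - 5
  y = 0
  return x
After constant-fold (5 stmts):
  d = 7
  x = 6
  a = x - 5
  y = 0
  return x
After copy-propagate (5 stmts):
  d = 7
  x = 6
  a = 6 - 5
  y = 0
  return 6
After constant-fold (5 stmts):
  d = 7
  x = 6
  a = 1
  y = 0
  return 6
After dead-code-elim (1 stmts):
  return 6

Answer: return 6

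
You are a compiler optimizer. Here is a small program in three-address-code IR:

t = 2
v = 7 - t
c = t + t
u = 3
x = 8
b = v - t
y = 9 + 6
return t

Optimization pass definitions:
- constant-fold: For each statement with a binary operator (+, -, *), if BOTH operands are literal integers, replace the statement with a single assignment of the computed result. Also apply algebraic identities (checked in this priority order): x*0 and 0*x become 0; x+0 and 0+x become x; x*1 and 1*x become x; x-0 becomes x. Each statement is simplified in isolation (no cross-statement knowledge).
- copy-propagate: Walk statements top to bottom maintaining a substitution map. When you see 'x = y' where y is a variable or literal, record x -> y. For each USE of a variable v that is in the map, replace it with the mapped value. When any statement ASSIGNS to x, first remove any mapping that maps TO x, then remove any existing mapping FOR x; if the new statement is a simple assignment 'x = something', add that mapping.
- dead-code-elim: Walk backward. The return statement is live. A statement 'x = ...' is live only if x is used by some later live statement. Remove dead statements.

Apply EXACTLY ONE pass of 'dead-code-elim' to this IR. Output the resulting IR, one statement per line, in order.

Answer: t = 2
return t

Derivation:
Applying dead-code-elim statement-by-statement:
  [8] return t  -> KEEP (return); live=['t']
  [7] y = 9 + 6  -> DEAD (y not live)
  [6] b = v - t  -> DEAD (b not live)
  [5] x = 8  -> DEAD (x not live)
  [4] u = 3  -> DEAD (u not live)
  [3] c = t + t  -> DEAD (c not live)
  [2] v = 7 - t  -> DEAD (v not live)
  [1] t = 2  -> KEEP; live=[]
Result (2 stmts):
  t = 2
  return t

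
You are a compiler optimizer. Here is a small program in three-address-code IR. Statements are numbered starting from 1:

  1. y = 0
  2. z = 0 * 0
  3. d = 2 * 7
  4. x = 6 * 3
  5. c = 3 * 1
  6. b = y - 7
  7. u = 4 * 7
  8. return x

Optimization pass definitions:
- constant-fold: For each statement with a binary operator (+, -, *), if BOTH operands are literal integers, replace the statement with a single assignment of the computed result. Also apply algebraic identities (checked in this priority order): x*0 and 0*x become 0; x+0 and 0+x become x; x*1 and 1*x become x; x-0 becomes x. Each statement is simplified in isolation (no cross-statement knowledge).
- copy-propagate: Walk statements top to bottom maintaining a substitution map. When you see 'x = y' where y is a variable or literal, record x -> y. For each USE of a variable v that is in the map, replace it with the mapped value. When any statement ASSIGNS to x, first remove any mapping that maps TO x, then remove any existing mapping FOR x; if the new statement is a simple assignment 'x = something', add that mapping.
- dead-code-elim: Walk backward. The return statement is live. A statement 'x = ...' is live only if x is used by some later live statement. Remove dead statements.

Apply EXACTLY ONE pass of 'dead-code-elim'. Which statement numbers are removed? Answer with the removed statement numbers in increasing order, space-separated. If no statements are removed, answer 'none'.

Answer: 1 2 3 5 6 7

Derivation:
Backward liveness scan:
Stmt 1 'y = 0': DEAD (y not in live set [])
Stmt 2 'z = 0 * 0': DEAD (z not in live set [])
Stmt 3 'd = 2 * 7': DEAD (d not in live set [])
Stmt 4 'x = 6 * 3': KEEP (x is live); live-in = []
Stmt 5 'c = 3 * 1': DEAD (c not in live set ['x'])
Stmt 6 'b = y - 7': DEAD (b not in live set ['x'])
Stmt 7 'u = 4 * 7': DEAD (u not in live set ['x'])
Stmt 8 'return x': KEEP (return); live-in = ['x']
Removed statement numbers: [1, 2, 3, 5, 6, 7]
Surviving IR:
  x = 6 * 3
  return x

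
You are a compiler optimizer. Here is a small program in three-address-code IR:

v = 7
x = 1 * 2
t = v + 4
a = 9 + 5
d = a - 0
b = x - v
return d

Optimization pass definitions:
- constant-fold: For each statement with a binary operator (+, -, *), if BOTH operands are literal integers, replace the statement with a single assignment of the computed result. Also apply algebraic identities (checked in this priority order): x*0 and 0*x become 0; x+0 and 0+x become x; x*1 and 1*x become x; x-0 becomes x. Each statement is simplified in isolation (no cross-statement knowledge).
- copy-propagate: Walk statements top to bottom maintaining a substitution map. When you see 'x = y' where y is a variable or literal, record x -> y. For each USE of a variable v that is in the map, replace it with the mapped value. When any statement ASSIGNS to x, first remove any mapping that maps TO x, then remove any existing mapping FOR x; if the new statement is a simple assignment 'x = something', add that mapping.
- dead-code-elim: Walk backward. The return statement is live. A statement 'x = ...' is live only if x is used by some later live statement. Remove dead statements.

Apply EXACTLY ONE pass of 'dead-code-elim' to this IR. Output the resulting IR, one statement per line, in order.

Applying dead-code-elim statement-by-statement:
  [7] return d  -> KEEP (return); live=['d']
  [6] b = x - v  -> DEAD (b not live)
  [5] d = a - 0  -> KEEP; live=['a']
  [4] a = 9 + 5  -> KEEP; live=[]
  [3] t = v + 4  -> DEAD (t not live)
  [2] x = 1 * 2  -> DEAD (x not live)
  [1] v = 7  -> DEAD (v not live)
Result (3 stmts):
  a = 9 + 5
  d = a - 0
  return d

Answer: a = 9 + 5
d = a - 0
return d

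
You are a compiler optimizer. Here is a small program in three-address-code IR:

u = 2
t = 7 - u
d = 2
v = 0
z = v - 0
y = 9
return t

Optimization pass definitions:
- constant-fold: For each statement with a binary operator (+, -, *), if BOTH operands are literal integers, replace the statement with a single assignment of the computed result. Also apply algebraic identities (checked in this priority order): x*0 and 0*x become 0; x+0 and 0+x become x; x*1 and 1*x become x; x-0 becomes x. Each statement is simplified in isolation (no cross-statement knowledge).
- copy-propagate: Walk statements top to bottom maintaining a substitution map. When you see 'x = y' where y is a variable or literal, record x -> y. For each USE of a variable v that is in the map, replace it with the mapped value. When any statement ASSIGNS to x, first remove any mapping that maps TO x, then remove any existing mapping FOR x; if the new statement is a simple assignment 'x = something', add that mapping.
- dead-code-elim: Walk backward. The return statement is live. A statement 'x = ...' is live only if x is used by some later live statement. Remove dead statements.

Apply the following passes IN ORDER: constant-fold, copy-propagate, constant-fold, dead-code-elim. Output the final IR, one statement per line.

Initial IR:
  u = 2
  t = 7 - u
  d = 2
  v = 0
  z = v - 0
  y = 9
  return t
After constant-fold (7 stmts):
  u = 2
  t = 7 - u
  d = 2
  v = 0
  z = v
  y = 9
  return t
After copy-propagate (7 stmts):
  u = 2
  t = 7 - 2
  d = 2
  v = 0
  z = 0
  y = 9
  return t
After constant-fold (7 stmts):
  u = 2
  t = 5
  d = 2
  v = 0
  z = 0
  y = 9
  return t
After dead-code-elim (2 stmts):
  t = 5
  return t

Answer: t = 5
return t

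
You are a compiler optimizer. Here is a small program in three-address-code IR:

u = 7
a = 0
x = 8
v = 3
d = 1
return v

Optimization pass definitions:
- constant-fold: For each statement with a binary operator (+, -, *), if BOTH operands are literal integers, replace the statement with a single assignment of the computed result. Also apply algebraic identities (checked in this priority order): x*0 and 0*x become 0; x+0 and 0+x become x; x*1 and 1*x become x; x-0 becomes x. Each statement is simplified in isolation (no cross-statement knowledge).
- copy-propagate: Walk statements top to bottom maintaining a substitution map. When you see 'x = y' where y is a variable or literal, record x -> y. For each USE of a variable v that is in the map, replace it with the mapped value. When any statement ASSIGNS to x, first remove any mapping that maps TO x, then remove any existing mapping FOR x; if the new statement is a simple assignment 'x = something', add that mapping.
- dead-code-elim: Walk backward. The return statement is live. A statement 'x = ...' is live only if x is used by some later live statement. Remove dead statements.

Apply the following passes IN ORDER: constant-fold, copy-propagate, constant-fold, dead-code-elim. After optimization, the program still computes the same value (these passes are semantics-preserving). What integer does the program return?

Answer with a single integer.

Answer: 3

Derivation:
Initial IR:
  u = 7
  a = 0
  x = 8
  v = 3
  d = 1
  return v
After constant-fold (6 stmts):
  u = 7
  a = 0
  x = 8
  v = 3
  d = 1
  return v
After copy-propagate (6 stmts):
  u = 7
  a = 0
  x = 8
  v = 3
  d = 1
  return 3
After constant-fold (6 stmts):
  u = 7
  a = 0
  x = 8
  v = 3
  d = 1
  return 3
After dead-code-elim (1 stmts):
  return 3
Evaluate:
  u = 7  =>  u = 7
  a = 0  =>  a = 0
  x = 8  =>  x = 8
  v = 3  =>  v = 3
  d = 1  =>  d = 1
  return v = 3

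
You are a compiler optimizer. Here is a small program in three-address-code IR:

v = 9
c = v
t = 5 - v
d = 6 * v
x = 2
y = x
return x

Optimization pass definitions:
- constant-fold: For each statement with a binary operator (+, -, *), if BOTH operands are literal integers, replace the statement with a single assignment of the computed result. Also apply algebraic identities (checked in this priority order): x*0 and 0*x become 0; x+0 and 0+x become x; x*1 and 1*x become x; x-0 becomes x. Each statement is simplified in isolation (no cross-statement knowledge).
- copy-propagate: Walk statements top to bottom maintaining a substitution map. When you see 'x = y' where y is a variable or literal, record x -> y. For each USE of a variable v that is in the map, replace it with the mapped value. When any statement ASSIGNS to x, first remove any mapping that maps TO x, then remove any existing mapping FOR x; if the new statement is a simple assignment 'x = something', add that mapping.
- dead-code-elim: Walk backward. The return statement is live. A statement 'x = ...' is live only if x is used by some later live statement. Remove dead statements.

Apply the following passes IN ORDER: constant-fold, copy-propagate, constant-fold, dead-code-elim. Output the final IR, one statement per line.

Answer: return 2

Derivation:
Initial IR:
  v = 9
  c = v
  t = 5 - v
  d = 6 * v
  x = 2
  y = x
  return x
After constant-fold (7 stmts):
  v = 9
  c = v
  t = 5 - v
  d = 6 * v
  x = 2
  y = x
  return x
After copy-propagate (7 stmts):
  v = 9
  c = 9
  t = 5 - 9
  d = 6 * 9
  x = 2
  y = 2
  return 2
After constant-fold (7 stmts):
  v = 9
  c = 9
  t = -4
  d = 54
  x = 2
  y = 2
  return 2
After dead-code-elim (1 stmts):
  return 2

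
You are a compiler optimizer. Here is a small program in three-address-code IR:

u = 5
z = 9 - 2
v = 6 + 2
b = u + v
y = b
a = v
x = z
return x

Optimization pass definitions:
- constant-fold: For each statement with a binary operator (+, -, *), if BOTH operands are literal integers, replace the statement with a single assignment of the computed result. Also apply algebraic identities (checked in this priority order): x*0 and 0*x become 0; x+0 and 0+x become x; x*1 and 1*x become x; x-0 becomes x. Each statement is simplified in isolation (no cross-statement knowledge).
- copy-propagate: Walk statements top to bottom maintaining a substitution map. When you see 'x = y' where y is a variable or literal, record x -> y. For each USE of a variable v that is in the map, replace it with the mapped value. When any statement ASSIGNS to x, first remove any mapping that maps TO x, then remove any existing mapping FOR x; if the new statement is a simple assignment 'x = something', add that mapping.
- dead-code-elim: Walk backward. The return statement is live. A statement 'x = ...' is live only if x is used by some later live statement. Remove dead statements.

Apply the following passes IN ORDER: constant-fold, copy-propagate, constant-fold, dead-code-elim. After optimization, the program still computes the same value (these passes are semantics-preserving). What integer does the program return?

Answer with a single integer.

Initial IR:
  u = 5
  z = 9 - 2
  v = 6 + 2
  b = u + v
  y = b
  a = v
  x = z
  return x
After constant-fold (8 stmts):
  u = 5
  z = 7
  v = 8
  b = u + v
  y = b
  a = v
  x = z
  return x
After copy-propagate (8 stmts):
  u = 5
  z = 7
  v = 8
  b = 5 + 8
  y = b
  a = 8
  x = 7
  return 7
After constant-fold (8 stmts):
  u = 5
  z = 7
  v = 8
  b = 13
  y = b
  a = 8
  x = 7
  return 7
After dead-code-elim (1 stmts):
  return 7
Evaluate:
  u = 5  =>  u = 5
  z = 9 - 2  =>  z = 7
  v = 6 + 2  =>  v = 8
  b = u + v  =>  b = 13
  y = b  =>  y = 13
  a = v  =>  a = 8
  x = z  =>  x = 7
  return x = 7

Answer: 7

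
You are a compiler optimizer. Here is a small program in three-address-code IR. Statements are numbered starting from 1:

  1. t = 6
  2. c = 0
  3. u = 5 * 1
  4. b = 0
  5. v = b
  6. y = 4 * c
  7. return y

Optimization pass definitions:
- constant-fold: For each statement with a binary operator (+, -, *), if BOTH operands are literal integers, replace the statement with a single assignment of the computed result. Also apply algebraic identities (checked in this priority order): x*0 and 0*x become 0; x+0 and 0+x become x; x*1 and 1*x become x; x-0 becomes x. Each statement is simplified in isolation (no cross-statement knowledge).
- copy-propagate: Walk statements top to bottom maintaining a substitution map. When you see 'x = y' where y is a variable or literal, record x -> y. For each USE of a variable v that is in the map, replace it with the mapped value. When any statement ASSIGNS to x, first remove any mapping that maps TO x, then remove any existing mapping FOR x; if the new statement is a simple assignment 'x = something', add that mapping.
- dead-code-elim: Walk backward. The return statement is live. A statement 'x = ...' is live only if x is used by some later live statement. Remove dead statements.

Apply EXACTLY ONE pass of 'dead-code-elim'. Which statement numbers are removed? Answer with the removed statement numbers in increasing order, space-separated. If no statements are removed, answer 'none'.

Backward liveness scan:
Stmt 1 't = 6': DEAD (t not in live set [])
Stmt 2 'c = 0': KEEP (c is live); live-in = []
Stmt 3 'u = 5 * 1': DEAD (u not in live set ['c'])
Stmt 4 'b = 0': DEAD (b not in live set ['c'])
Stmt 5 'v = b': DEAD (v not in live set ['c'])
Stmt 6 'y = 4 * c': KEEP (y is live); live-in = ['c']
Stmt 7 'return y': KEEP (return); live-in = ['y']
Removed statement numbers: [1, 3, 4, 5]
Surviving IR:
  c = 0
  y = 4 * c
  return y

Answer: 1 3 4 5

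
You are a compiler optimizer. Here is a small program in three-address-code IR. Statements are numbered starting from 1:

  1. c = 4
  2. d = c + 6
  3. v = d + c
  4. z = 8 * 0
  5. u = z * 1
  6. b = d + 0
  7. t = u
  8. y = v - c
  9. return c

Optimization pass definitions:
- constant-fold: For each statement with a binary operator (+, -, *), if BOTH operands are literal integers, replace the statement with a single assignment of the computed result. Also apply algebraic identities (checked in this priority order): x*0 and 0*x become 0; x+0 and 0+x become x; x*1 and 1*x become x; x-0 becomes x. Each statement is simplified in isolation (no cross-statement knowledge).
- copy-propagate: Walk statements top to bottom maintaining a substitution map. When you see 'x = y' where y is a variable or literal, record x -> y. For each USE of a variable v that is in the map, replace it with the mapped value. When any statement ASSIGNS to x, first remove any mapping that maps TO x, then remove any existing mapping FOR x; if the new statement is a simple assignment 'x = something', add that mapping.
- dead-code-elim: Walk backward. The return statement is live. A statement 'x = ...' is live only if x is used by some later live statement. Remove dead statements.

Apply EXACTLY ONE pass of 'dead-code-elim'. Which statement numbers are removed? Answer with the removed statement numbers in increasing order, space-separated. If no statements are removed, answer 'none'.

Answer: 2 3 4 5 6 7 8

Derivation:
Backward liveness scan:
Stmt 1 'c = 4': KEEP (c is live); live-in = []
Stmt 2 'd = c + 6': DEAD (d not in live set ['c'])
Stmt 3 'v = d + c': DEAD (v not in live set ['c'])
Stmt 4 'z = 8 * 0': DEAD (z not in live set ['c'])
Stmt 5 'u = z * 1': DEAD (u not in live set ['c'])
Stmt 6 'b = d + 0': DEAD (b not in live set ['c'])
Stmt 7 't = u': DEAD (t not in live set ['c'])
Stmt 8 'y = v - c': DEAD (y not in live set ['c'])
Stmt 9 'return c': KEEP (return); live-in = ['c']
Removed statement numbers: [2, 3, 4, 5, 6, 7, 8]
Surviving IR:
  c = 4
  return c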